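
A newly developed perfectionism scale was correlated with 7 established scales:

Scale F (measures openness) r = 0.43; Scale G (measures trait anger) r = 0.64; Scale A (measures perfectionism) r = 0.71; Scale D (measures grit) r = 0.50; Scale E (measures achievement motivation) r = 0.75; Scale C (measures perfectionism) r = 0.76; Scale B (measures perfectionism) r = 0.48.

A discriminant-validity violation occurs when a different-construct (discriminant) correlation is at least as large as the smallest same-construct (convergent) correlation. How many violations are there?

3

Convergent (same construct = perfectionism): Scale A, Scale C, Scale B.
Smallest convergent = 0.48. Discriminant values: 0.43, 0.64, 0.50, 0.75; count ≥ 0.48 → 3.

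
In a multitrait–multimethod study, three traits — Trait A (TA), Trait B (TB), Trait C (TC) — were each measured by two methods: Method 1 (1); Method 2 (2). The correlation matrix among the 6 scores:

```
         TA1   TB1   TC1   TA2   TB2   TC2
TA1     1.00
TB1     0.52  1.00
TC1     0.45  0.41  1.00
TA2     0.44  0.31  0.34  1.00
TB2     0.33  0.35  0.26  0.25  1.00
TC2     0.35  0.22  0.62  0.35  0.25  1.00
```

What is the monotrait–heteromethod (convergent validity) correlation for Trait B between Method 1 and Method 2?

0.35

Same trait (TB), different methods: r(TB1, TB2) = 0.35.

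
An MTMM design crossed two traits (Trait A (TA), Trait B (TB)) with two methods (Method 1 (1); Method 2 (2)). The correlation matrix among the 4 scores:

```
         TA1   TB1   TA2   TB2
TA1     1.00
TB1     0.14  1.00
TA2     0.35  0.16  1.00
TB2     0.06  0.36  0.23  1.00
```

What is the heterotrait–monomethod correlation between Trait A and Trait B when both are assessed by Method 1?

Different traits, same method: r(TA1, TB1) = 0.14.

0.14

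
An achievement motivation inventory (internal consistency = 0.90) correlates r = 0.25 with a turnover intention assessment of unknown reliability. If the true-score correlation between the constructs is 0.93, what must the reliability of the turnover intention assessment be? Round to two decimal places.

r_true = r_obs / √(r_xx · r_yy) ⇒ 0.93 = 0.25 / √(0.90 · r_yy).
√(0.90 · r_yy) = 0.25 / 0.93 = 0.2688; 0.90 · r_yy = 0.0723; r_yy = 0.0723 / 0.90 ≈ 0.08.

0.08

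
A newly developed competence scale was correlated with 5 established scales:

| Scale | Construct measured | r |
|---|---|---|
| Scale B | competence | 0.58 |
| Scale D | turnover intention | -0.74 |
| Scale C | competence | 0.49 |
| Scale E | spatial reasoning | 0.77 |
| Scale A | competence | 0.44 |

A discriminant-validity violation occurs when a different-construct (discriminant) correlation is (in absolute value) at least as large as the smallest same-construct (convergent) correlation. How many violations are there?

2

Convergent (same construct = competence): Scale B, Scale C, Scale A.
Smallest convergent = 0.44. Discriminant |r|: 0.74, 0.77; count ≥ 0.44 → 2.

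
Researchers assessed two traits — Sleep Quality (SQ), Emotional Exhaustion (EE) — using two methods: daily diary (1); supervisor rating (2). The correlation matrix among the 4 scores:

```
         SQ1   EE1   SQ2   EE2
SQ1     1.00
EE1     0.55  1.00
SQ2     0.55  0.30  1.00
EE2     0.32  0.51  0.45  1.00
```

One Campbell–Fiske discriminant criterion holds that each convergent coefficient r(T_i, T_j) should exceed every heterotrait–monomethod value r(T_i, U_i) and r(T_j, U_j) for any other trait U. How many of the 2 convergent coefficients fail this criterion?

Each convergent coefficient versus the relevant comparison correlations:
SQ (methods 1·2): 0.55 vs {0.55, 0.45} → fail.
EE (methods 1·2): 0.51 vs {0.55, 0.45} → fail.
2 of 2 fail.

2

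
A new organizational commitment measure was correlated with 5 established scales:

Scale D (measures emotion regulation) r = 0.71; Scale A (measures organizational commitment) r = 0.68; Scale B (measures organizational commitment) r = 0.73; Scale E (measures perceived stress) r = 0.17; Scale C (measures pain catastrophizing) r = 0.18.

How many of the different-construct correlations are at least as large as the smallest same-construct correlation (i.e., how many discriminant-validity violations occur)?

1

Convergent (same construct = organizational commitment): Scale A, Scale B.
Smallest convergent = 0.68. Discriminant values: 0.71, 0.17, 0.18; count ≥ 0.68 → 1.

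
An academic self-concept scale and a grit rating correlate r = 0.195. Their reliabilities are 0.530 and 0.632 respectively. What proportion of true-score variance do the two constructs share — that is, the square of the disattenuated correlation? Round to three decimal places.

Disattenuated r = 0.195 / √(0.530 × 0.632) = 0.195 / 0.5788 = 0.3369.
Shared true-score variance = 0.3369² = 0.1135 ≈ 0.114.

0.114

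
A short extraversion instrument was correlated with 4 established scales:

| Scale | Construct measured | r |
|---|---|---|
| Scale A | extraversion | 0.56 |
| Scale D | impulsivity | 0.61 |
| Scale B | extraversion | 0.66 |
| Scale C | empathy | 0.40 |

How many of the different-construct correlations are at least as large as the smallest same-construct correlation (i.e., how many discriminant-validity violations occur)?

1

Convergent (same construct = extraversion): Scale A, Scale B.
Smallest convergent = 0.56. Discriminant values: 0.61, 0.40; count ≥ 0.56 → 1.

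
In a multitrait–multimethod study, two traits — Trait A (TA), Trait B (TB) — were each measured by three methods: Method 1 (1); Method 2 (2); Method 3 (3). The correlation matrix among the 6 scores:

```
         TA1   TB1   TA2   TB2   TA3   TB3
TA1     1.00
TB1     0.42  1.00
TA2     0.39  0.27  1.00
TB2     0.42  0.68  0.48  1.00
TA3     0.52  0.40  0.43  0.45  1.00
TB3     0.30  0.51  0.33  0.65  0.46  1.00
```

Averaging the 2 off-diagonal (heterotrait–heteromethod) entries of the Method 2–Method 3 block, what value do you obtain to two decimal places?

0.39

HTHM values (method 2 × method 3): 0.33, 0.45; mean = 0.78/2 = 0.39.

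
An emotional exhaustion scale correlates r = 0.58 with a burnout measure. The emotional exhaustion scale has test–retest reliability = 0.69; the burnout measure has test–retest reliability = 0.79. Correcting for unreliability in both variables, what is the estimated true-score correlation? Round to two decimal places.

r_true = r_obs / √(r_xx · r_yy) = 0.58 / √(0.69 × 0.79) = 0.58 / √0.5451 = 0.58 / 0.7383 ≈ 0.79.

0.79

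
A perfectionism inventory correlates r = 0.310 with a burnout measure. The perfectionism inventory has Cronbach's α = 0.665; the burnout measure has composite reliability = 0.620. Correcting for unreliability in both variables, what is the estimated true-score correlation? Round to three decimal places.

0.483

r_true = r_obs / √(r_xx · r_yy) = 0.310 / √(0.665 × 0.620) = 0.310 / √0.412300 = 0.310 / 0.6421 ≈ 0.483.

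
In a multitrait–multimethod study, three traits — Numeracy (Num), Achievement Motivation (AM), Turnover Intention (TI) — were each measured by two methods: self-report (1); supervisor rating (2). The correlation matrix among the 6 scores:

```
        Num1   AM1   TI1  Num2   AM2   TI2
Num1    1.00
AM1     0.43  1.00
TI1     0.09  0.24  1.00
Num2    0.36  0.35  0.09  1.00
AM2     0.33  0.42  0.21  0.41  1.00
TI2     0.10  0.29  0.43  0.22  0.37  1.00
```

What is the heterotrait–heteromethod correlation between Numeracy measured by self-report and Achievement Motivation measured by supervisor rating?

Different traits and methods: r(Num1, AM2) = 0.33.

0.33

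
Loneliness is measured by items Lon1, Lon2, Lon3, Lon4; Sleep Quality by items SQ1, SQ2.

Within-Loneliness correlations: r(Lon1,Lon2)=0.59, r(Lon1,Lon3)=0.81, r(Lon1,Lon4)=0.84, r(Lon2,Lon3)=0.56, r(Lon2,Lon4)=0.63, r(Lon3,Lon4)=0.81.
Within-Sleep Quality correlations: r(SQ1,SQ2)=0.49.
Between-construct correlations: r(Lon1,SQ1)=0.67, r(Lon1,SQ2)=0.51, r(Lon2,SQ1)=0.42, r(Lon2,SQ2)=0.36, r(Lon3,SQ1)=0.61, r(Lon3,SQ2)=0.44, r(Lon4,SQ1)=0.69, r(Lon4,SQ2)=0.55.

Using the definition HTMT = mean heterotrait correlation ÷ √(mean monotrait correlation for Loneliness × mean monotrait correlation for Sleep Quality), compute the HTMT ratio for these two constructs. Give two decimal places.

Mean heterotrait r = 4.25/8 = 0.5313.
Mean within-Lon = 4.24/6 = 0.7067; mean within-SQ = 0.49/1 = 0.4900.
Geometric mean = √(0.7067 × 0.4900) = 0.5885.
HTMT = 0.5313 / 0.5885 = 0.90.

0.90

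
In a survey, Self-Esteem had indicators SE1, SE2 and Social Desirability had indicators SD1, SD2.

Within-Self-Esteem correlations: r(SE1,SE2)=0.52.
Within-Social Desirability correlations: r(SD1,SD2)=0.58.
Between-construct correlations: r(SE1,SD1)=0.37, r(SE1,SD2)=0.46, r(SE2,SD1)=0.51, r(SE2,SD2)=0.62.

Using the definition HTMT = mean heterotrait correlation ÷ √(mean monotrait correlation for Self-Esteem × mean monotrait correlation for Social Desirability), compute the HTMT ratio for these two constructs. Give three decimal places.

Mean heterotrait r = 1.96/4 = 0.4900.
Mean within-SE = 0.52/1 = 0.5200; mean within-SD = 0.58/1 = 0.5800.
Geometric mean = √(0.5200 × 0.5800) = 0.5492.
HTMT = 0.4900 / 0.5492 = 0.892.

0.892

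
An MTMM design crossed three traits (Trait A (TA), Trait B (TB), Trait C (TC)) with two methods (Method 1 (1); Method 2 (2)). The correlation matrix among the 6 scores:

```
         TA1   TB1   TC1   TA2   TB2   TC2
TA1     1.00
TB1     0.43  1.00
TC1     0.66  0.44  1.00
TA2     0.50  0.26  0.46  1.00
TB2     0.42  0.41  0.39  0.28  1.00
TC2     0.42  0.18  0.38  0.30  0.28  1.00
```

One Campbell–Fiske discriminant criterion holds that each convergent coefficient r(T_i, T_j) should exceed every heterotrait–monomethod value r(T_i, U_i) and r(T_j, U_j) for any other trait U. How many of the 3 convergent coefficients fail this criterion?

Each convergent coefficient versus the relevant comparison correlations:
TA (methods 1·2): 0.50 vs {0.43, 0.28, 0.66, 0.30} → fail.
TB (methods 1·2): 0.41 vs {0.43, 0.28, 0.44, 0.28} → fail.
TC (methods 1·2): 0.38 vs {0.66, 0.30, 0.44, 0.28} → fail.
3 of 3 fail.

3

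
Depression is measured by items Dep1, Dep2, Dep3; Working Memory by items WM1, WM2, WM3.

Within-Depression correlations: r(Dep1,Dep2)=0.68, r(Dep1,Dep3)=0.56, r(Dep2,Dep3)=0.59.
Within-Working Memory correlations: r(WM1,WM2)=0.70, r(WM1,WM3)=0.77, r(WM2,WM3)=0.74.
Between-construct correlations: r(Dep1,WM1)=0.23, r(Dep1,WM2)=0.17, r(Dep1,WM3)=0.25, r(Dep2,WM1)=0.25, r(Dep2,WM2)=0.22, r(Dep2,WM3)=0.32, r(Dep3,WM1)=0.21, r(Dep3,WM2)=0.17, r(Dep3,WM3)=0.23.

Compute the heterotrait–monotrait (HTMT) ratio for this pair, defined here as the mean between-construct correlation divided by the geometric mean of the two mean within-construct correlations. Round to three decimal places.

0.340

Between-construct mean = 2.05/9 = 0.2278.
Mean within-Dep = 1.83/3 = 0.6100; mean within-WM = 2.21/3 = 0.7367.
Geometric mean = √(0.6100 × 0.7367) = 0.6704.
HTMT = 0.2278 / 0.6704 = 0.340.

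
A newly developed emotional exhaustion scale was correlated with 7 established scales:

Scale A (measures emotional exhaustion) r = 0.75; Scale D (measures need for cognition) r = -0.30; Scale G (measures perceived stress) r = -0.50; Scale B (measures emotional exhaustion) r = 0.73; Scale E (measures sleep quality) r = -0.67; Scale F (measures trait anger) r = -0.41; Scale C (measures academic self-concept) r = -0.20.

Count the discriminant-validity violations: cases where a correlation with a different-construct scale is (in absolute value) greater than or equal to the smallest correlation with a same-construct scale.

Convergent (same construct = emotional exhaustion): Scale A, Scale B.
Smallest convergent = 0.73. Discriminant |r|: 0.30, 0.50, 0.67, 0.41, 0.20; count ≥ 0.73 → 0.

0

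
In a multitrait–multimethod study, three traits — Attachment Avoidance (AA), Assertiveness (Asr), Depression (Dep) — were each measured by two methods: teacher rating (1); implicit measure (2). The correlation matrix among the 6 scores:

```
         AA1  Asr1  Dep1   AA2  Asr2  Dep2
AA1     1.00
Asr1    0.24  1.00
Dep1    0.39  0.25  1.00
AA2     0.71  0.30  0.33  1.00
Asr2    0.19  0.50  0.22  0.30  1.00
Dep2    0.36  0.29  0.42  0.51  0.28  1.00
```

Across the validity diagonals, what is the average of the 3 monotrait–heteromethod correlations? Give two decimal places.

Convergent values: 0.71, 0.50, 0.42; mean = 1.63/3 = 0.54.

0.54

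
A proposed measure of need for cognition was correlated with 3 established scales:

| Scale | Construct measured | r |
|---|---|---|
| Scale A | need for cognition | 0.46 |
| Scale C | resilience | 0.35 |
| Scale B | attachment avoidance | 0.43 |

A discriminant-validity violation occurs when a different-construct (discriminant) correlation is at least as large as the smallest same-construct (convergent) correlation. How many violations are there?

Convergent (same construct = need for cognition): Scale A.
Smallest convergent = 0.46. Discriminant values: 0.35, 0.43; count ≥ 0.46 → 0.

0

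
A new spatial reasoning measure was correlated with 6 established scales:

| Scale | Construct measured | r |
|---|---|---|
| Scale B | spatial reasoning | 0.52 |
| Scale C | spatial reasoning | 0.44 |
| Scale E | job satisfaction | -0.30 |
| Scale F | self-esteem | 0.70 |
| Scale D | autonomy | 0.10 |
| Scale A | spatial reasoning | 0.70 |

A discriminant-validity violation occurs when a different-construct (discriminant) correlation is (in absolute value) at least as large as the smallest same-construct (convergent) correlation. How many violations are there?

1

Convergent (same construct = spatial reasoning): Scale B, Scale C, Scale A.
Smallest convergent = 0.44. Discriminant |r|: 0.30, 0.70, 0.10; count ≥ 0.44 → 1.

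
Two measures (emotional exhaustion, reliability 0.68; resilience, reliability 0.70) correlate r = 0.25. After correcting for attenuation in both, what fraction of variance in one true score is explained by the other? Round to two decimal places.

Disattenuated r = 0.25 / √(0.68 × 0.70) = 0.25 / 0.6899 = 0.3624.
Shared true-score variance = 0.3624² = 0.1313 ≈ 0.13.

0.13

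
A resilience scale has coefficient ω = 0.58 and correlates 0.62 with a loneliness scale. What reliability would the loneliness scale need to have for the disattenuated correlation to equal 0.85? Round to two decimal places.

0.92

r_true = r_obs / √(r_xx · r_yy) ⇒ 0.85 = 0.62 / √(0.58 · r_yy).
√(0.58 · r_yy) = 0.62 / 0.85 = 0.7294; 0.58 · r_yy = 0.5320; r_yy = 0.5320 / 0.58 ≈ 0.92.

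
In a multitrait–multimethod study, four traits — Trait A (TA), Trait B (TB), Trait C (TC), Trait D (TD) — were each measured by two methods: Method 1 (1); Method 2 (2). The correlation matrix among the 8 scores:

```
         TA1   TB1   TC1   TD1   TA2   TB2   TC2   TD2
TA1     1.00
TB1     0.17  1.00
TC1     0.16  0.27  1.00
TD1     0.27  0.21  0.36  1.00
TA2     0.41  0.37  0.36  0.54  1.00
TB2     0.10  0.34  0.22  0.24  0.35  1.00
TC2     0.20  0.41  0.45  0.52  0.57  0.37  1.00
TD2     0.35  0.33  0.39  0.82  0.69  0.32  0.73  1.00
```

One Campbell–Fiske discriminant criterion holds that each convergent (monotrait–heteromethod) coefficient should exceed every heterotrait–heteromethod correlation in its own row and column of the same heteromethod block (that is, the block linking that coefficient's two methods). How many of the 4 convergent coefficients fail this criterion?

3

Each convergent coefficient versus the relevant comparison correlations:
TA (methods 1·2): 0.41 vs {0.10, 0.37, 0.20, 0.36, 0.35, 0.54} → fail.
TB (methods 1·2): 0.34 vs {0.37, 0.10, 0.41, 0.22, 0.33, 0.24} → fail.
TC (methods 1·2): 0.45 vs {0.36, 0.20, 0.22, 0.41, 0.39, 0.52} → fail.
TD (methods 1·2): 0.82 vs {0.54, 0.35, 0.24, 0.33, 0.52, 0.39} → pass.
3 of 4 fail.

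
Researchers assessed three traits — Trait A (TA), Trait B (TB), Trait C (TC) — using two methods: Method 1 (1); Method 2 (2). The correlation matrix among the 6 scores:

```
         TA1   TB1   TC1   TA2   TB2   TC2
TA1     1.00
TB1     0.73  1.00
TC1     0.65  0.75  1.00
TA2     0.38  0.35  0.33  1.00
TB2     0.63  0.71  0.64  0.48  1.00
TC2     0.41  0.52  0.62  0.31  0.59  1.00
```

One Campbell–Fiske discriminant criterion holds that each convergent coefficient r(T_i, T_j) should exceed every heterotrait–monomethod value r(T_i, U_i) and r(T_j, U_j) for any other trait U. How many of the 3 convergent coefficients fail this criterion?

Each convergent coefficient versus the relevant comparison correlations:
TA (methods 1·2): 0.38 vs {0.73, 0.48, 0.65, 0.31} → fail.
TB (methods 1·2): 0.71 vs {0.73, 0.48, 0.75, 0.59} → fail.
TC (methods 1·2): 0.62 vs {0.65, 0.31, 0.75, 0.59} → fail.
3 of 3 fail.

3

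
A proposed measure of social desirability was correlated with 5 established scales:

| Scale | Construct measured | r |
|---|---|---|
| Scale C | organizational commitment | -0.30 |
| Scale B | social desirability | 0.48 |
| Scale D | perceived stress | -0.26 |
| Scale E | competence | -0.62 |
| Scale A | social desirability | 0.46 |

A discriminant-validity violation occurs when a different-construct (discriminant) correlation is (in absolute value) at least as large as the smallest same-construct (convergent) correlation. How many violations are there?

1

Convergent (same construct = social desirability): Scale B, Scale A.
Smallest convergent = 0.46. Discriminant |r|: 0.30, 0.26, 0.62; count ≥ 0.46 → 1.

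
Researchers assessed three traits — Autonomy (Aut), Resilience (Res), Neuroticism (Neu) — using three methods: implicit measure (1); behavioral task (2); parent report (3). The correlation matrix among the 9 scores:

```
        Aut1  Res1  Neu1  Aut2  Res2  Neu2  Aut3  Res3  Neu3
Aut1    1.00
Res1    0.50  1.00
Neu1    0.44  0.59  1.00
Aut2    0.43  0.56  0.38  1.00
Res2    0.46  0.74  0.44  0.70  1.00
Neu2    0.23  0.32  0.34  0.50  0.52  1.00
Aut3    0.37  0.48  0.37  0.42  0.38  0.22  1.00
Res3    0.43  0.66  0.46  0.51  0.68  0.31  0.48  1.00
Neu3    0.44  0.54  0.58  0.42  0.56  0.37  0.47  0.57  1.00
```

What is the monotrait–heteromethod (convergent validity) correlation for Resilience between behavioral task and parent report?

0.68

Same trait (Res), different methods: r(Res2, Res3) = 0.68.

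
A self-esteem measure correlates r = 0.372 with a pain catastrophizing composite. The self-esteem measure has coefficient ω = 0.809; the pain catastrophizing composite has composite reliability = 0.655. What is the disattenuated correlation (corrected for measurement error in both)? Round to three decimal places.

r_true = r_obs / √(r_xx · r_yy) = 0.372 / √(0.809 × 0.655) = 0.372 / √0.529895 = 0.372 / 0.7279 ≈ 0.511.

0.511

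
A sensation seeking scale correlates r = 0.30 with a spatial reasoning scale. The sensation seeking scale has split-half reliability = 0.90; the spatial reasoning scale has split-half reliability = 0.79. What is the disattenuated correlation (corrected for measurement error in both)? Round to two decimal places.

0.36

r_true = r_obs / √(r_xx · r_yy) = 0.30 / √(0.90 × 0.79) = 0.30 / √0.7110 = 0.30 / 0.8432 ≈ 0.36.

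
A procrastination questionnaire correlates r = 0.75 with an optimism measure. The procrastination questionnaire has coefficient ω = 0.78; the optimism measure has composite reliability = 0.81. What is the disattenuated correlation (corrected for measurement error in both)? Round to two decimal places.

0.94

r_true = r_obs / √(r_xx · r_yy) = 0.75 / √(0.78 × 0.81) = 0.75 / √0.6318 = 0.75 / 0.7949 ≈ 0.94.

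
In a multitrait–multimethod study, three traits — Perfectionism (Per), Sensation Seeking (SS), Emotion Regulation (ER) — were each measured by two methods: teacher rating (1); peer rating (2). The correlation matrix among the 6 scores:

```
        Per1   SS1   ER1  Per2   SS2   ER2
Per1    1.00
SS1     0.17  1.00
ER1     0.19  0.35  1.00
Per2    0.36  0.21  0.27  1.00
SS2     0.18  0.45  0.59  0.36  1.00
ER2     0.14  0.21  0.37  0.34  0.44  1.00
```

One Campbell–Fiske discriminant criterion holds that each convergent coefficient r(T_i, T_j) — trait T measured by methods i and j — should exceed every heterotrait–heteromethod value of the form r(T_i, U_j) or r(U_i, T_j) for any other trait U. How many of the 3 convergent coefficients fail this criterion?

Checking each validity diagonal entry against its comparison values:
Per (methods 1·2): 0.36 vs {0.18, 0.21, 0.14, 0.27} → pass.
SS (methods 1·2): 0.45 vs {0.21, 0.18, 0.21, 0.59} → fail.
ER (methods 1·2): 0.37 vs {0.27, 0.14, 0.59, 0.21} → fail.
2 of 3 fail.

2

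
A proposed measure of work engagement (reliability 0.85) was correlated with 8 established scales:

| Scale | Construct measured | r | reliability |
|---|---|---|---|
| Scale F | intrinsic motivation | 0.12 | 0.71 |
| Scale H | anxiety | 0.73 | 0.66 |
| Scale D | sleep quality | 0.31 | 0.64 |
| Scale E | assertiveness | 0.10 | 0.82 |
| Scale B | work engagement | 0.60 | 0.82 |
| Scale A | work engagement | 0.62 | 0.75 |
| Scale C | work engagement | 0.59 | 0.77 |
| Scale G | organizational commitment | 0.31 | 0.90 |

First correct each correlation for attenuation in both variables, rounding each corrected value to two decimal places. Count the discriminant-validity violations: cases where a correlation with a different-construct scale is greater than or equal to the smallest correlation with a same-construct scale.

1

Disattenuated r (r / √(r_scale · r_new)):
  Scale F (disc): 0.12 / √(0.71·0.85) = 0.15
  Scale H (disc): 0.73 / √(0.66·0.85) = 0.97
  Scale D (disc): 0.31 / √(0.64·0.85) = 0.42
  Scale E (disc): 0.10 / √(0.82·0.85) = 0.12
  Scale B (conv): 0.60 / √(0.82·0.85) = 0.72
  Scale A (conv): 0.62 / √(0.75·0.85) = 0.78
  Scale C (conv): 0.59 / √(0.77·0.85) = 0.73
  Scale G (disc): 0.31 / √(0.90·0.85) = 0.35
Smallest convergent = 0.72. Discriminant values: 0.15, 0.97, 0.42, 0.12, 0.35; count ≥ 0.72 → 1.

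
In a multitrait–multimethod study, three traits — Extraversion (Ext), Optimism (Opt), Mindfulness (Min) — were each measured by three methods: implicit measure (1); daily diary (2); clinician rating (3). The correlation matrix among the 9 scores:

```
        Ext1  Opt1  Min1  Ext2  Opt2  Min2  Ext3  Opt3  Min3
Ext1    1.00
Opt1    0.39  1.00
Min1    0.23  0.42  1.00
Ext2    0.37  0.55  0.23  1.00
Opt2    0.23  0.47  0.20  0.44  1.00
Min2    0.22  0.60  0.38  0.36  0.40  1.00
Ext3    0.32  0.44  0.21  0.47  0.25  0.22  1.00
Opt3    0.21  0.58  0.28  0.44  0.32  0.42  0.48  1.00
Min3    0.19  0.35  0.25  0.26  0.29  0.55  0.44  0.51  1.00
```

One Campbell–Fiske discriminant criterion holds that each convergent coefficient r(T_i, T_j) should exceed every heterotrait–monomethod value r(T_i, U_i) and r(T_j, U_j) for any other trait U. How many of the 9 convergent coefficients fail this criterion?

Checking each validity diagonal entry against its comparison values:
Ext (methods 1·2): 0.37 vs {0.39, 0.44, 0.23, 0.36} → fail.
Ext (methods 1·3): 0.32 vs {0.39, 0.48, 0.23, 0.44} → fail.
Ext (methods 2·3): 0.47 vs {0.44, 0.48, 0.36, 0.44} → fail.
Opt (methods 1·2): 0.47 vs {0.39, 0.44, 0.42, 0.40} → pass.
Opt (methods 1·3): 0.58 vs {0.39, 0.48, 0.42, 0.51} → pass.
Opt (methods 2·3): 0.32 vs {0.44, 0.48, 0.40, 0.51} → fail.
Min (methods 1·2): 0.38 vs {0.23, 0.36, 0.42, 0.40} → fail.
Min (methods 1·3): 0.25 vs {0.23, 0.44, 0.42, 0.51} → fail.
Min (methods 2·3): 0.55 vs {0.36, 0.44, 0.40, 0.51} → pass.
6 of 9 fail.

6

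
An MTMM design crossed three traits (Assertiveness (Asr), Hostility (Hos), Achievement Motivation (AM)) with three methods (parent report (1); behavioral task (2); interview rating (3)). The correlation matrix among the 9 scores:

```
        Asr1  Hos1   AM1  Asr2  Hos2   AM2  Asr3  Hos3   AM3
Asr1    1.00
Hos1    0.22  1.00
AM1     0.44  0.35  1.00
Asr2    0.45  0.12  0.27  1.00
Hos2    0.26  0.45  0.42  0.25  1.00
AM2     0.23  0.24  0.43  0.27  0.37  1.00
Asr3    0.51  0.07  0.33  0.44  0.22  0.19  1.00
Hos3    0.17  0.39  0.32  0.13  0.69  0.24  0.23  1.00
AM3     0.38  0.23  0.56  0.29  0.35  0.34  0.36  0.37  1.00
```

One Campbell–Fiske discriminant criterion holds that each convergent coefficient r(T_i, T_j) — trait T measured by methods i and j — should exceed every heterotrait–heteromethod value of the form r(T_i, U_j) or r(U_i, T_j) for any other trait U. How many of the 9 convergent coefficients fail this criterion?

1

Checking each validity diagonal entry against its comparison values:
Asr (methods 1·2): 0.45 vs {0.26, 0.12, 0.23, 0.27} → pass.
Asr (methods 1·3): 0.51 vs {0.17, 0.07, 0.38, 0.33} → pass.
Asr (methods 2·3): 0.44 vs {0.13, 0.22, 0.29, 0.19} → pass.
Hos (methods 1·2): 0.45 vs {0.12, 0.26, 0.24, 0.42} → pass.
Hos (methods 1·3): 0.39 vs {0.07, 0.17, 0.23, 0.32} → pass.
Hos (methods 2·3): 0.69 vs {0.22, 0.13, 0.35, 0.24} → pass.
AM (methods 1·2): 0.43 vs {0.27, 0.23, 0.42, 0.24} → pass.
AM (methods 1·3): 0.56 vs {0.33, 0.38, 0.32, 0.23} → pass.
AM (methods 2·3): 0.34 vs {0.19, 0.29, 0.24, 0.35} → fail.
1 of 9 fail.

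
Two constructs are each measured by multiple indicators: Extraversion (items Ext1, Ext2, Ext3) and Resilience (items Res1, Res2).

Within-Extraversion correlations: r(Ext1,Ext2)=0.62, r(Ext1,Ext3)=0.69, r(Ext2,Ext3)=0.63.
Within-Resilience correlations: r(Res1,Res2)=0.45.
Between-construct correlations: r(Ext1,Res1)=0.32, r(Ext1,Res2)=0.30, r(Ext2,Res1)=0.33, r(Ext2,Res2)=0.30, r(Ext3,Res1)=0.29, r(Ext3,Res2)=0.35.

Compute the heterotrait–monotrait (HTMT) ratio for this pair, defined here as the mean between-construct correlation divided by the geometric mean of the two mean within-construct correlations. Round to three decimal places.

Mean between = 1.89/6 = 0.3150.
Mean within-Ext = 1.94/3 = 0.6467; mean within-Res = 0.45/1 = 0.4500.
Geometric mean = √(0.6467 × 0.4500) = 0.5395.
HTMT = 0.3150 / 0.5395 = 0.584.

0.584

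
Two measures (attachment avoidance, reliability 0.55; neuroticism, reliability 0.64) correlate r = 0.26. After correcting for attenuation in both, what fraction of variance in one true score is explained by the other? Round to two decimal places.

Disattenuated r = 0.26 / √(0.55 × 0.64) = 0.26 / 0.5933 = 0.4382.
Shared true-score variance = 0.4382² = 0.1920 ≈ 0.19.

0.19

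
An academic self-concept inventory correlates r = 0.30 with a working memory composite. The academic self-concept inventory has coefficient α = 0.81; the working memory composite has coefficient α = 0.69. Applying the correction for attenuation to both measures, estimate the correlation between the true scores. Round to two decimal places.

r_true = r_obs / √(r_xx · r_yy) = 0.30 / √(0.81 × 0.69) = 0.30 / √0.5589 = 0.30 / 0.7476 ≈ 0.40.

0.40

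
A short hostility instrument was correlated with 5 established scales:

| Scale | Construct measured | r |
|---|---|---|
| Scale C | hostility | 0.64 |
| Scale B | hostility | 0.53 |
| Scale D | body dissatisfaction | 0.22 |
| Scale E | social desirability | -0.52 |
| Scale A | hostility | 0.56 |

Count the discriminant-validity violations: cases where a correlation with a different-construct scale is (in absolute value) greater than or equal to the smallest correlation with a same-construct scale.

0

Convergent (same construct = hostility): Scale C, Scale B, Scale A.
Smallest convergent = 0.53. Discriminant |r|: 0.22, 0.52; count ≥ 0.53 → 0.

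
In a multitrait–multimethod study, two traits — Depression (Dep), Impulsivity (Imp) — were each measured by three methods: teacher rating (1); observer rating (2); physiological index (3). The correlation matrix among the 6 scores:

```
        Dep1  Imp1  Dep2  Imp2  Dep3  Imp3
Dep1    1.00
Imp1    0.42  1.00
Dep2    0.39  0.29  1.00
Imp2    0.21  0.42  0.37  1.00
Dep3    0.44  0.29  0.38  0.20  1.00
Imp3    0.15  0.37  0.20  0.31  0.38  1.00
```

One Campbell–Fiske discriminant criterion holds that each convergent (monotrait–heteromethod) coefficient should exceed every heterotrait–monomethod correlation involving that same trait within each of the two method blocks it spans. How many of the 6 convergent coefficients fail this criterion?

5

Each convergent coefficient versus the relevant comparison correlations:
Dep (methods 1·2): 0.39 vs {0.42, 0.37} → fail.
Dep (methods 1·3): 0.44 vs {0.42, 0.38} → pass.
Dep (methods 2·3): 0.38 vs {0.37, 0.38} → fail.
Imp (methods 1·2): 0.42 vs {0.42, 0.37} → fail.
Imp (methods 1·3): 0.37 vs {0.42, 0.38} → fail.
Imp (methods 2·3): 0.31 vs {0.37, 0.38} → fail.
5 of 6 fail.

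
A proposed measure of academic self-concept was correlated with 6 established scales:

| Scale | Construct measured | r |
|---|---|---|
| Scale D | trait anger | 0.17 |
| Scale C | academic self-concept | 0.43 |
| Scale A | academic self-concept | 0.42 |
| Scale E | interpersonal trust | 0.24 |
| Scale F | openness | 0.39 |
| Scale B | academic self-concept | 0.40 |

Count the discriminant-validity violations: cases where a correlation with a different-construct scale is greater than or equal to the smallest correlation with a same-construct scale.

0

Convergent (same construct = academic self-concept): Scale C, Scale A, Scale B.
Smallest convergent = 0.40. Discriminant values: 0.17, 0.24, 0.39; count ≥ 0.40 → 0.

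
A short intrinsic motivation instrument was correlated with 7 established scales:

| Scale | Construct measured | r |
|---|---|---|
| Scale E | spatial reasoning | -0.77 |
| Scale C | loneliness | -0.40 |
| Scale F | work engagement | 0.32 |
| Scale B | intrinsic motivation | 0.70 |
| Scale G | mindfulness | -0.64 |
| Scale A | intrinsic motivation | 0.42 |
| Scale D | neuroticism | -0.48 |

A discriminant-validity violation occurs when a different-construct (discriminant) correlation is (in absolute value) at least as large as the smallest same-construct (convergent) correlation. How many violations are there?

Convergent (same construct = intrinsic motivation): Scale B, Scale A.
Smallest convergent = 0.42. Discriminant |r|: 0.77, 0.40, 0.32, 0.64, 0.48; count ≥ 0.42 → 3.

3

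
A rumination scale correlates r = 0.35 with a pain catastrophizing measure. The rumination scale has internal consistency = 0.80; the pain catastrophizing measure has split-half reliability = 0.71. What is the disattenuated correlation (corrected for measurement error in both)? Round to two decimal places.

0.46

r_true = r_obs / √(r_xx · r_yy) = 0.35 / √(0.80 × 0.71) = 0.35 / √0.5680 = 0.35 / 0.7537 ≈ 0.46.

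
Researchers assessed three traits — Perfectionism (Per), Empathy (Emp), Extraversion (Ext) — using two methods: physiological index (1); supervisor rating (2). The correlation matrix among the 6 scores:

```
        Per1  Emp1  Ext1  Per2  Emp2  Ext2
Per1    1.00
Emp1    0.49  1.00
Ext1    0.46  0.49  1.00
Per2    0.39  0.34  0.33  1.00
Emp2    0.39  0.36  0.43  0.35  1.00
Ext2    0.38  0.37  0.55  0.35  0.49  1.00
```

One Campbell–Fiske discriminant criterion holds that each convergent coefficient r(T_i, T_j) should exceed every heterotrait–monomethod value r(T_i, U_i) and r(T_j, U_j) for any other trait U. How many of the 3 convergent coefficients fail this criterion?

Convergent coefficients and their comparison sets:
Per (methods 1·2): 0.39 vs {0.49, 0.35, 0.46, 0.35} → fail.
Emp (methods 1·2): 0.36 vs {0.49, 0.35, 0.49, 0.49} → fail.
Ext (methods 1·2): 0.55 vs {0.46, 0.35, 0.49, 0.49} → pass.
2 of 3 fail.

2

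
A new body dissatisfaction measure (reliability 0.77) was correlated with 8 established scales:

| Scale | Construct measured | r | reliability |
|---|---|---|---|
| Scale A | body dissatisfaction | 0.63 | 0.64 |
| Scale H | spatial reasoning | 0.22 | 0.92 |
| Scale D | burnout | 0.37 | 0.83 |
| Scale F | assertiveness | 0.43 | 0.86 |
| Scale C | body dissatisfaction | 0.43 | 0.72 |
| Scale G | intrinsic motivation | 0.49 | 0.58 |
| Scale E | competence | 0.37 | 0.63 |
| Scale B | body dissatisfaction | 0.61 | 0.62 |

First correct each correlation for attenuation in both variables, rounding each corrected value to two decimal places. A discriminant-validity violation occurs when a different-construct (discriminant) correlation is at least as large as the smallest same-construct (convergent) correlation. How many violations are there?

Disattenuated r (r / √(r_scale · r_new)):
  Scale A (conv): 0.63 / √(0.64·0.77) = 0.90
  Scale H (disc): 0.22 / √(0.92·0.77) = 0.26
  Scale D (disc): 0.37 / √(0.83·0.77) = 0.46
  Scale F (disc): 0.43 / √(0.86·0.77) = 0.53
  Scale C (conv): 0.43 / √(0.72·0.77) = 0.58
  Scale G (disc): 0.49 / √(0.58·0.77) = 0.73
  Scale E (disc): 0.37 / √(0.63·0.77) = 0.53
  Scale B (conv): 0.61 / √(0.62·0.77) = 0.88
Smallest convergent = 0.58. Discriminant values: 0.26, 0.46, 0.53, 0.73, 0.53; count ≥ 0.58 → 1.

1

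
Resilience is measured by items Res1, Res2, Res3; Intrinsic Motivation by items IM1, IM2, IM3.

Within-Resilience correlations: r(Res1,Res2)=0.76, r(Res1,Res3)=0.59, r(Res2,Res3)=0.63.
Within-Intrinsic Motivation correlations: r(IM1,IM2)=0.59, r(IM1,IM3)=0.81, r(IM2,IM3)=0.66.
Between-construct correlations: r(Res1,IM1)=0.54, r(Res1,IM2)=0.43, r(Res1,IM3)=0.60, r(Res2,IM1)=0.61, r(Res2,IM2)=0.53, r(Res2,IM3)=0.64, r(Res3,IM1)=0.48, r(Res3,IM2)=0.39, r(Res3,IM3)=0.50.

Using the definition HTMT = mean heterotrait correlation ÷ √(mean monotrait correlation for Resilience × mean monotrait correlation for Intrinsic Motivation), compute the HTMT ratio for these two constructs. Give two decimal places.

Between-construct mean = 4.72/9 = 0.5244.
Mean within-Res = 1.98/3 = 0.6600; mean within-IM = 2.06/3 = 0.6867.
Geometric mean = √(0.6600 × 0.6867) = 0.6732.
HTMT = 0.5244 / 0.6732 = 0.78.

0.78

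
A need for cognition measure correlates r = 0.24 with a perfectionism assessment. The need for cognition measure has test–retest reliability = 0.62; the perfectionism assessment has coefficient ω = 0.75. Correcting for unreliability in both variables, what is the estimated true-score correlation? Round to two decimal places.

r_true = r_obs / √(r_xx · r_yy) = 0.24 / √(0.62 × 0.75) = 0.24 / √0.4650 = 0.24 / 0.6819 ≈ 0.35.

0.35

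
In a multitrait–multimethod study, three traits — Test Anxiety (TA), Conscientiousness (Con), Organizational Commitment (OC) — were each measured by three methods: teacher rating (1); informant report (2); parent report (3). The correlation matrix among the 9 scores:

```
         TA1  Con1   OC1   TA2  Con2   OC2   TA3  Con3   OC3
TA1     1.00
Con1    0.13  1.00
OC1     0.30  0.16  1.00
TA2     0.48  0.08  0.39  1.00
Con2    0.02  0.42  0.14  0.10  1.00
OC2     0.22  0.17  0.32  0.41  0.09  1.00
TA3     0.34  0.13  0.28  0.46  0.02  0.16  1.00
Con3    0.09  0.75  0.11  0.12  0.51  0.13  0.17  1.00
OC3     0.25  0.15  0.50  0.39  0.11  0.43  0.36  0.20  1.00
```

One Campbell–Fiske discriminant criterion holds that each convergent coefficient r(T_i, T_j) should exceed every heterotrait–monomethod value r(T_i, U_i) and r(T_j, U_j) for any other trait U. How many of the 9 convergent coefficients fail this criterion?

Convergent coefficients and their comparison sets:
TA (methods 1·2): 0.48 vs {0.13, 0.10, 0.30, 0.41} → pass.
TA (methods 1·3): 0.34 vs {0.13, 0.17, 0.30, 0.36} → fail.
TA (methods 2·3): 0.46 vs {0.10, 0.17, 0.41, 0.36} → pass.
Con (methods 1·2): 0.42 vs {0.13, 0.10, 0.16, 0.09} → pass.
Con (methods 1·3): 0.75 vs {0.13, 0.17, 0.16, 0.20} → pass.
Con (methods 2·3): 0.51 vs {0.10, 0.17, 0.09, 0.20} → pass.
OC (methods 1·2): 0.32 vs {0.30, 0.41, 0.16, 0.09} → fail.
OC (methods 1·3): 0.50 vs {0.30, 0.36, 0.16, 0.20} → pass.
OC (methods 2·3): 0.43 vs {0.41, 0.36, 0.09, 0.20} → pass.
2 of 9 fail.

2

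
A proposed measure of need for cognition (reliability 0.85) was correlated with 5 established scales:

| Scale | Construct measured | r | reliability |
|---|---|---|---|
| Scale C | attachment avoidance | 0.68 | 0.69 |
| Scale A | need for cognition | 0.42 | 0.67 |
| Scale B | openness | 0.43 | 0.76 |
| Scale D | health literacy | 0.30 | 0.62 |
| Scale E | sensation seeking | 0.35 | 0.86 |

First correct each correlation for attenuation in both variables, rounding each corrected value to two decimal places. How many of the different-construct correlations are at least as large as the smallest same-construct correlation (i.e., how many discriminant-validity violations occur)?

Disattenuated r (r / √(r_scale · r_new)):
  Scale C (disc): 0.68 / √(0.69·0.85) = 0.89
  Scale A (conv): 0.42 / √(0.67·0.85) = 0.56
  Scale B (disc): 0.43 / √(0.76·0.85) = 0.53
  Scale D (disc): 0.30 / √(0.62·0.85) = 0.41
  Scale E (disc): 0.35 / √(0.86·0.85) = 0.41
Smallest convergent = 0.56. Discriminant values: 0.89, 0.53, 0.41, 0.41; count ≥ 0.56 → 1.

1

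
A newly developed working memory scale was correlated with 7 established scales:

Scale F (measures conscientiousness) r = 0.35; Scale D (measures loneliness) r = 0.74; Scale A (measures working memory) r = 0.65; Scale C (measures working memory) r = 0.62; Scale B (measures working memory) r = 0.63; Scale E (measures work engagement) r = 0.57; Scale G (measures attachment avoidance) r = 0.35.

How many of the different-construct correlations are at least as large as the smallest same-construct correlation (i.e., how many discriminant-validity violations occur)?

Convergent (same construct = working memory): Scale A, Scale C, Scale B.
Smallest convergent = 0.62. Discriminant values: 0.35, 0.74, 0.57, 0.35; count ≥ 0.62 → 1.

1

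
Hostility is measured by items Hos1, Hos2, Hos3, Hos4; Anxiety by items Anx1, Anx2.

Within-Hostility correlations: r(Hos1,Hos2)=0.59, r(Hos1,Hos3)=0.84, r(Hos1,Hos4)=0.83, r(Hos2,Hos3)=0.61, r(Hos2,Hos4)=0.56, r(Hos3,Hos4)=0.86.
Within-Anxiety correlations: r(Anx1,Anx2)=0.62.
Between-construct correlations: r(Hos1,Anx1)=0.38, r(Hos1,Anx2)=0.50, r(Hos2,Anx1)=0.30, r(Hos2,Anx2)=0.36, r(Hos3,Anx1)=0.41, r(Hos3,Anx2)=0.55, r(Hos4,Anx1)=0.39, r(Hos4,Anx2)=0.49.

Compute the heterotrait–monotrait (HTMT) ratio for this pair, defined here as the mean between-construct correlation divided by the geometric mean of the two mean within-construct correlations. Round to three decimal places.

Mean between = 3.38/8 = 0.4225.
Mean within-Hos = 4.29/6 = 0.7150; mean within-Anx = 0.62/1 = 0.6200.
Geometric mean = √(0.7150 × 0.6200) = 0.6658.
HTMT = 0.4225 / 0.6658 = 0.635.

0.635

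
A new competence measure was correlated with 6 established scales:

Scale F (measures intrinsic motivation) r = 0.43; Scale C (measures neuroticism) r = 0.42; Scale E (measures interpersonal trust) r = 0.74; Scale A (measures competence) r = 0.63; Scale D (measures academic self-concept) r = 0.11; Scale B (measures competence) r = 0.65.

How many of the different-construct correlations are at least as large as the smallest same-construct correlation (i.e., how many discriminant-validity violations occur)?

1

Convergent (same construct = competence): Scale A, Scale B.
Smallest convergent = 0.63. Discriminant values: 0.43, 0.42, 0.74, 0.11; count ≥ 0.63 → 1.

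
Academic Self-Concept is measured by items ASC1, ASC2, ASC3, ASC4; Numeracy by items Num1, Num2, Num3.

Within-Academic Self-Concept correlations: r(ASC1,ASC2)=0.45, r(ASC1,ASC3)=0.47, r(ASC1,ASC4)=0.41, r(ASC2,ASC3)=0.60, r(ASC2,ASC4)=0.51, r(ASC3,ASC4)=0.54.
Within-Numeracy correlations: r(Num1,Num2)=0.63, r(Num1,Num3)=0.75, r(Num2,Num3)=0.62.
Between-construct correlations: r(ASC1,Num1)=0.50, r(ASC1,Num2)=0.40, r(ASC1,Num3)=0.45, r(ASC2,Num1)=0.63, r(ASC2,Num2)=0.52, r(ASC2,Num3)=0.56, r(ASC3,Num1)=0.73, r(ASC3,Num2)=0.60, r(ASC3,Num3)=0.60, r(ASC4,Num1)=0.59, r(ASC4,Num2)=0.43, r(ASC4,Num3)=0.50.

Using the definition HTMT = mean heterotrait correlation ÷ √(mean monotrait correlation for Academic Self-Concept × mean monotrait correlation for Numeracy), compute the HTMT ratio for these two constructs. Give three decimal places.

0.943

Mean between = 6.51/12 = 0.5425.
Mean within-ASC = 2.98/6 = 0.4967; mean within-Num = 2.00/3 = 0.6667.
Geometric mean = √(0.4967 × 0.6667) = 0.5755.
HTMT = 0.5425 / 0.5755 = 0.943.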